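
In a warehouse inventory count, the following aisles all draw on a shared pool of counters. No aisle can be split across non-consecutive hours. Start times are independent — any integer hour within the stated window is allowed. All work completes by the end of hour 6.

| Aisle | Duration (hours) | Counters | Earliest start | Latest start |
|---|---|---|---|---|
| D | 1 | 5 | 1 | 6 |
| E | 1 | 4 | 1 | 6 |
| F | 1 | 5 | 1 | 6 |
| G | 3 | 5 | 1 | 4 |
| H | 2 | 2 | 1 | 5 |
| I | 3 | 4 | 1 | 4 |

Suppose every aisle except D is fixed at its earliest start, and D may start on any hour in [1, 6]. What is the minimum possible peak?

D@1: h1:25  h2:11  h3:9  h4:0  h5:0  h6:0 → peak 25
D@2: h1:20  h2:16  h3:9  h4:0  h5:0  h6:0 → peak 20
D@3: h1:20  h2:11  h3:14  h4:0  h5:0  h6:0 → peak 20
D@4: h1:20  h2:11  h3:9  h4:5  h5:0  h6:0 → peak 20
D@5: h1:20  h2:11  h3:9  h4:0  h5:5  h6:0 → peak 20
D@6: h1:20  h2:11  h3:9  h4:0  h5:0  h6:5 → peak 20
Best is D@2, peak 20.

20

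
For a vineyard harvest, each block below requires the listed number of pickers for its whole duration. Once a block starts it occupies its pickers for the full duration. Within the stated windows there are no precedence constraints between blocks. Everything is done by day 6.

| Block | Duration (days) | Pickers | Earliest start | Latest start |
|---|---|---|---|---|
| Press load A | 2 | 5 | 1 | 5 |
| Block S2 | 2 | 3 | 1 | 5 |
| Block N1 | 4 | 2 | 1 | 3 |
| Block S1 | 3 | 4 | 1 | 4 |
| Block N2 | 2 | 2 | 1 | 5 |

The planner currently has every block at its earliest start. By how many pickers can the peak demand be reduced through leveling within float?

Early-start peak: d1:16  d2:16  d3:6  d4:2  d5:0  d6:0 ⇒ 16.
Leveled (Press load A@1, Block S2@1, Block N1@3, Block S1@3, Block N2@3): d1:8  d2:8  d3:8  d4:8  d5:6  d6:2 ⇒ 8.
Reduction 16 − 8 = 8.

8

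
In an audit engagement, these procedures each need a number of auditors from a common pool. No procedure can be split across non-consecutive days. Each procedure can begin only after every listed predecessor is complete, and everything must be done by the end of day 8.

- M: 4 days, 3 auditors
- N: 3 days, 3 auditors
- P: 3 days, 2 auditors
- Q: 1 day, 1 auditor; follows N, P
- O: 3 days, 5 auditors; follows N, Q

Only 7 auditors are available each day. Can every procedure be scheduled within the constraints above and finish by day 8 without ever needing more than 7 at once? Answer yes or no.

The minimum achievable peak is 8; 7 < 8, so no feasible schedule stays within the cap.

no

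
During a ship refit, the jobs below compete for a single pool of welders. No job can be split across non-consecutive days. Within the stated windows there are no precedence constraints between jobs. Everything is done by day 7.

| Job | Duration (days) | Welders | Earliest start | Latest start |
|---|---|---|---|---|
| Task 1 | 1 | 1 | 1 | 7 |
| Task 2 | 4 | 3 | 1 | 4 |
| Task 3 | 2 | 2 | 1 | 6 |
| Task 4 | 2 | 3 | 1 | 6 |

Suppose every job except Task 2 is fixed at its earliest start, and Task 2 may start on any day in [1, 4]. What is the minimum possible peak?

Task 2@1: d1:9  d2:8  d3:3  d4:3  d5:0  d6:0  d7:0 → peak 9
Task 2@2: d1:6  d2:8  d3:3  d4:3  d5:3  d6:0  d7:0 → peak 8
Task 2@3: d1:6  d2:5  d3:3  d4:3  d5:3  d6:3  d7:0 → peak 6
Task 2@4: d1:6  d2:5  d3:0  d4:3  d5:3  d6:3  d7:3 → peak 6
Best is Task 2@3, peak 6.

6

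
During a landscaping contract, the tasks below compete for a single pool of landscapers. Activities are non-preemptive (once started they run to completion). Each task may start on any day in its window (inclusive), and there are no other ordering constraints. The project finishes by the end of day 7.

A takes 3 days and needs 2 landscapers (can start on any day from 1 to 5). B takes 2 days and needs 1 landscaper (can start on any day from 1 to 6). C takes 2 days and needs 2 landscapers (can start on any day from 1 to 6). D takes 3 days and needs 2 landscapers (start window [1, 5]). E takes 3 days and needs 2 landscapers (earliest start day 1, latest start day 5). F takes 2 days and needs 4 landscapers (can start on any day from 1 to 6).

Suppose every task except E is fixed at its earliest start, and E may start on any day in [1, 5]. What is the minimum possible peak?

11

E@1: d1:13  d2:13  d3:6  d4:0  d5:0  d6:0  d7:0 → peak 13
E@2: d1:11  d2:13  d3:6  d4:2  d5:0  d6:0  d7:0 → peak 13
E@3: d1:11  d2:11  d3:6  d4:2  d5:2  d6:0  d7:0 → peak 11
E@4: d1:11  d2:11  d3:4  d4:2  d5:2  d6:2  d7:0 → peak 11
E@5: d1:11  d2:11  d3:4  d4:0  d5:2  d6:2  d7:2 → peak 11
Best is E@3, peak 11.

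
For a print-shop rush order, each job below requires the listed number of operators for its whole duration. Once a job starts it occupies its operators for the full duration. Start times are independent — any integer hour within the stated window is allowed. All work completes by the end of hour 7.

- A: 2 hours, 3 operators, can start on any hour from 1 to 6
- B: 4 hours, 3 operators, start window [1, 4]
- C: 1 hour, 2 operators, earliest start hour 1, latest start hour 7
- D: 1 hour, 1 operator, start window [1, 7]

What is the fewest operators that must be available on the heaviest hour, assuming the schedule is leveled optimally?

Early-start (A@1, B@1, C@1, D@1) gives peak 9: h1:9  h2:6  h3:3  h4:3  h5:0  h6:0  h7:0.
Shift B→3, C→7, D→7.
Schedule A@1, B@3, C@7, D@7: h1:3  h2:3  h3:3  h4:3  h5:3  h6:3  h7:3 — peak 3.
Total operator-hours = 21 over 7 hours ⇒ peak ≥ ⌈21/7⌉ = 3, so 3 is optimal.

3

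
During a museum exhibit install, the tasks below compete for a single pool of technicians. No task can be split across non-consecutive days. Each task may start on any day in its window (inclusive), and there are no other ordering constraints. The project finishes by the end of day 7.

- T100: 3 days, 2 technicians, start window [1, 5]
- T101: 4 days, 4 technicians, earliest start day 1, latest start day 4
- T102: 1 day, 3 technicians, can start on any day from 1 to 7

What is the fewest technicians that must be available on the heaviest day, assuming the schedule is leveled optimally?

Early-start (T100@1, T101@1, T102@1) gives peak 9: d1:9  d2:6  d3:6  d4:4  d5:0  d6:0  d7:0.
Shift T101→4.
Schedule T100@1, T101@4, T102@1: d1:5  d2:2  d3:2  d4:4  d5:4  d6:4  d7:4 — peak 5.

5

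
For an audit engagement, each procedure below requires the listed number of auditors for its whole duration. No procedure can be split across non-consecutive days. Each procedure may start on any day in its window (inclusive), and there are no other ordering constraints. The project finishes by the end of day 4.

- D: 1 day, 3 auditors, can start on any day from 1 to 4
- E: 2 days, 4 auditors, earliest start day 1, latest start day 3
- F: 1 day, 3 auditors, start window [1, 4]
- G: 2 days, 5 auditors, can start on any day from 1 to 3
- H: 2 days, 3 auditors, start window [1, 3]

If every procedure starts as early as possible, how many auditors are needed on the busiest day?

Early-start schedule: D@1, E@1, F@1, G@1, H@1.
Load per day: day 1: 18, day 2: 12, day 3: 0, day 4: 0.
Peak is 18.

18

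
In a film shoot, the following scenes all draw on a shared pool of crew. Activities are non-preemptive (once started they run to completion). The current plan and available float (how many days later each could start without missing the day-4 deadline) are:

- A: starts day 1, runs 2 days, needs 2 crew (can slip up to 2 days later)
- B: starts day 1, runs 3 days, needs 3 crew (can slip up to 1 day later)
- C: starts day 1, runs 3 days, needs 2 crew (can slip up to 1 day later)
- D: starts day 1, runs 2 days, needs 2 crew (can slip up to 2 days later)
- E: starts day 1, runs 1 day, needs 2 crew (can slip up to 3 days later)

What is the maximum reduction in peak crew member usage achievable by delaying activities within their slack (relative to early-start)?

4

Early-start peak: d1:11  d2:9  d3:5  d4:0 ⇒ 11.
Leveled (A@1, B@1, C@1, D@3, E@4): d1:7  d2:7  d3:7  d4:4 ⇒ 7.
Reduction 11 − 7 = 4.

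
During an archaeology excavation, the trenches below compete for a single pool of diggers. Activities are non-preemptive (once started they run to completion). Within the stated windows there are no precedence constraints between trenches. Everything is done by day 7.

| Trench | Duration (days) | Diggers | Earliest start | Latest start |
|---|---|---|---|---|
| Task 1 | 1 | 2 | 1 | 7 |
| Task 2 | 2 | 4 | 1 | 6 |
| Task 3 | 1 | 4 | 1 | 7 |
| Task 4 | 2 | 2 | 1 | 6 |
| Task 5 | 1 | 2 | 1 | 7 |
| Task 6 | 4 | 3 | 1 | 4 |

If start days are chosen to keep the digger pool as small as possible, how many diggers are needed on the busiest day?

Early-start (Task 1@1, Task 2@1, Task 3@1, Task 4@1, Task 5@1, Task 6@1) gives peak 17: d1:17  d2:9  d3:3  d4:3  d5:0  d6:0  d7:0.
Shift Task 2→5, Task 3→7, Task 4→2, Task 5→4.
Schedule Task 1@1, Task 2@5, Task 3@7, Task 4@2, Task 5@4, Task 6@1: d1:5  d2:5  d3:5  d4:5  d5:4  d6:4  d7:4 — peak 5.
Total digger-days = 32 over 7 days ⇒ peak ≥ ⌈32/7⌉ = 5, so 5 is optimal.

5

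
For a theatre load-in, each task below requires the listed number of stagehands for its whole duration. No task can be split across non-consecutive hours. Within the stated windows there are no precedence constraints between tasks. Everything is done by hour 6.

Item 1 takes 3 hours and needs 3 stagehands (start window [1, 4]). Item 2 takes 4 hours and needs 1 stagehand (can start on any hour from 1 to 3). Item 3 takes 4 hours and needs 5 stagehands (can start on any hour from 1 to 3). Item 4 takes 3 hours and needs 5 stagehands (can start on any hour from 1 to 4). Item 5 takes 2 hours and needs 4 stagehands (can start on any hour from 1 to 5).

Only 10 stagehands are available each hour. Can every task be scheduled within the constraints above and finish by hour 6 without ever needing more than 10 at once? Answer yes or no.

no

The minimum achievable peak is 11; 10 < 11, so no feasible schedule stays within the cap.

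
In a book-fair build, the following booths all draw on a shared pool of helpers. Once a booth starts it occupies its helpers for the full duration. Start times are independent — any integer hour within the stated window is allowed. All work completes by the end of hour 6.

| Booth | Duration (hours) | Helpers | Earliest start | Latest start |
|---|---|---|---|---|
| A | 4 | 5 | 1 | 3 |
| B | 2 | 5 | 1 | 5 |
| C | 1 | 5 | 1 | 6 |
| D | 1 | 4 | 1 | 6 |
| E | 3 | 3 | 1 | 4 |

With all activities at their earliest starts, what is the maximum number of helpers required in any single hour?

22

Early-start schedule: A@1, B@1, C@1, D@1, E@1.
Load per hour: hour 1: 22, hour 2: 13, hour 3: 8, hour 4: 5, hour 5: 0, hour 6: 0.
Peak is 22.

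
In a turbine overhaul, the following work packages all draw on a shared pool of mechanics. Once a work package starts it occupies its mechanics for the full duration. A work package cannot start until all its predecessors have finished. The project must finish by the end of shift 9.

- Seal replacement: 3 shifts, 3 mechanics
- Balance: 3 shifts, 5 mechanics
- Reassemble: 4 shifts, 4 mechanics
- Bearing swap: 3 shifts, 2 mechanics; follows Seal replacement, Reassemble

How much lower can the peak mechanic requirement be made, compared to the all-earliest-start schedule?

5

Early-start peak: s1:12  s2:12  s3:12  s4:4  s5:2  s6:2  s7:2  s8:0  s9:0 ⇒ 12.
Leveled (Seal replacement@1, Balance@5, Reassemble@1, Bearing swap@5): s1:7  s2:7  s3:7  s4:4  s5:7  s6:7  s7:7  s8:0  s9:0 ⇒ 7.
Reduction 12 − 7 = 5.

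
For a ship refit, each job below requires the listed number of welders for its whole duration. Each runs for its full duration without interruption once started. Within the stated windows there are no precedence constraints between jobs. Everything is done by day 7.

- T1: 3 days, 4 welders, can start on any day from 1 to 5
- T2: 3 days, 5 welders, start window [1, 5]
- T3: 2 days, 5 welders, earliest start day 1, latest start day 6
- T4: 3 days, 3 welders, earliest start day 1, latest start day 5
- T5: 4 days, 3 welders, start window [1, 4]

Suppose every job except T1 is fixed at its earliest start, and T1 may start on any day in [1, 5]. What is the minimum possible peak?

16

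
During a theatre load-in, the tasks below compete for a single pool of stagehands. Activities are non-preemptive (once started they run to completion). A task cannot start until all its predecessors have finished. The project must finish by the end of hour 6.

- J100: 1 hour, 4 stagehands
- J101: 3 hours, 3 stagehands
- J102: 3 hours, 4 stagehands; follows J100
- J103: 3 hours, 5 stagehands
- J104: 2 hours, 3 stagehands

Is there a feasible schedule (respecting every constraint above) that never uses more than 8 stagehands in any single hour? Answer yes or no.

no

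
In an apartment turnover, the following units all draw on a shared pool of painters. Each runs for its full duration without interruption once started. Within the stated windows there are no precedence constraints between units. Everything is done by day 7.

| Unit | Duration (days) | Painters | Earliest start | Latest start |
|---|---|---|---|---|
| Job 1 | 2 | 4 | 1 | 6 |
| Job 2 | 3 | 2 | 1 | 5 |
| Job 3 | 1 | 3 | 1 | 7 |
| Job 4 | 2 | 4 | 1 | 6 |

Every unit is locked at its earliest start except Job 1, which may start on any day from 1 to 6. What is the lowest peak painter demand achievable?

9

Job 1@1: d1:13  d2:10  d3:2  d4:0  d5:0  d6:0  d7:0 → peak 13
Job 1@2: d1:9  d2:10  d3:6  d4:0  d5:0  d6:0  d7:0 → peak 10
Job 1@3: d1:9  d2:6  d3:6  d4:4  d5:0  d6:0  d7:0 → peak 9
Job 1@4: d1:9  d2:6  d3:2  d4:4  d5:4  d6:0  d7:0 → peak 9
Job 1@5: d1:9  d2:6  d3:2  d4:0  d5:4  d6:4  d7:0 → peak 9
Job 1@6: d1:9  d2:6  d3:2  d4:0  d5:0  d6:4  d7:4 → peak 9
Best is Job 1@3, peak 9.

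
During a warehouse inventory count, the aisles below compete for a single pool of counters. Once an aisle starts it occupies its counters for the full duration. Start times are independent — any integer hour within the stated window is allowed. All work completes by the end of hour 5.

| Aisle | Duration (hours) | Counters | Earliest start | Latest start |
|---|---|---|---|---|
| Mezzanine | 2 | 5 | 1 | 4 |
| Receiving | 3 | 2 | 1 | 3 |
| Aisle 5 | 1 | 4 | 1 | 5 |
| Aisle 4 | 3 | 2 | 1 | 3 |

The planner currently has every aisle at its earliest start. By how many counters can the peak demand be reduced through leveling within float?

Early-start peak: h1:13  h2:9  h3:4  h4:0  h5:0 ⇒ 13.
Leveled (Mezzanine@1, Receiving@1, Aisle 5@4, Aisle 4@3): h1:7  h2:7  h3:4  h4:6  h5:2 ⇒ 7.
Reduction 13 − 7 = 6.

6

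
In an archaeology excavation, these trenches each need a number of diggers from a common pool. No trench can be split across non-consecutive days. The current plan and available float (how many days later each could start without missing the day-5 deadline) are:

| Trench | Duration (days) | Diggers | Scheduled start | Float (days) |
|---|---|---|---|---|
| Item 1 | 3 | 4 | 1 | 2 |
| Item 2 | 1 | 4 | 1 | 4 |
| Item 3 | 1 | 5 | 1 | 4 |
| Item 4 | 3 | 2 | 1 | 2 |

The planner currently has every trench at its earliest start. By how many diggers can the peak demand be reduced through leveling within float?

9

Early-start peak: d1:15  d2:6  d3:6  d4:0  d5:0 ⇒ 15.
Leveled (Item 1@1, Item 2@4, Item 3@5, Item 4@1): d1:6  d2:6  d3:6  d4:4  d5:5 ⇒ 6.
Reduction 15 − 6 = 9.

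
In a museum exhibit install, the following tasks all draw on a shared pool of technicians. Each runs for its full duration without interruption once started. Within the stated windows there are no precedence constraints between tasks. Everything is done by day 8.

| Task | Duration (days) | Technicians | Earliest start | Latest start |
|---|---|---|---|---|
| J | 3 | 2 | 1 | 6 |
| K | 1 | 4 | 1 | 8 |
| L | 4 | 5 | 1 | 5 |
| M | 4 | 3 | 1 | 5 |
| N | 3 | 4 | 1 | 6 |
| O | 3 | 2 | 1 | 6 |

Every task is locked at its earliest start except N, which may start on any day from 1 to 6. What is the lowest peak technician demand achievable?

16

N@1: d1:20  d2:16  d3:16  d4:8  d5:0  d6:0  d7:0  d8:0 → peak 20
N@2: d1:16  d2:16  d3:16  d4:12  d5:0  d6:0  d7:0  d8:0 → peak 16
N@3: d1:16  d2:12  d3:16  d4:12  d5:4  d6:0  d7:0  d8:0 → peak 16
N@4: d1:16  d2:12  d3:12  d4:12  d5:4  d6:4  d7:0  d8:0 → peak 16
N@5: d1:16  d2:12  d3:12  d4:8  d5:4  d6:4  d7:4  d8:0 → peak 16
N@6: d1:16  d2:12  d3:12  d4:8  d5:0  d6:4  d7:4  d8:4 → peak 16
Best is N@2, peak 16.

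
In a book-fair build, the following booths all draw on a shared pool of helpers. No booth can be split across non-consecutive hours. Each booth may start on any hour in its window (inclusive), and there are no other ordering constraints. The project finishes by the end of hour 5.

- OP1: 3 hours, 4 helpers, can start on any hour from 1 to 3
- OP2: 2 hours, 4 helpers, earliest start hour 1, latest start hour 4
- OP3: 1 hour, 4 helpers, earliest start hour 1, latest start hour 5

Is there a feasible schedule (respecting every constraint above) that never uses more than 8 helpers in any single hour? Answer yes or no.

yes

Schedule OP1@1, OP2@1, OP3@3: h1:8  h2:8  h3:8  h4:0  h5:0 — peak 8 ≤ 8.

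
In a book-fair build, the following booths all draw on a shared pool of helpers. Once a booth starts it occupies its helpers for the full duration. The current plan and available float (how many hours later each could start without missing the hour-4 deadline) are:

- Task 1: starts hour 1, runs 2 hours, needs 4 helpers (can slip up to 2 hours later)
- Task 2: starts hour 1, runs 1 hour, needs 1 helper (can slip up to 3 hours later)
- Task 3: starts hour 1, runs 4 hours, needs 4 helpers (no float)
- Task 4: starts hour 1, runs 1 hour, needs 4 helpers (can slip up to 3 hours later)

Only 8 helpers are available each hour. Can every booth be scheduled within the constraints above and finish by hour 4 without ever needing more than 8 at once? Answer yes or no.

yes

Schedule Task 1@1, Task 2@3, Task 3@1, Task 4@4: h1:8  h2:8  h3:5  h4:8 — peak 8 ≤ 8.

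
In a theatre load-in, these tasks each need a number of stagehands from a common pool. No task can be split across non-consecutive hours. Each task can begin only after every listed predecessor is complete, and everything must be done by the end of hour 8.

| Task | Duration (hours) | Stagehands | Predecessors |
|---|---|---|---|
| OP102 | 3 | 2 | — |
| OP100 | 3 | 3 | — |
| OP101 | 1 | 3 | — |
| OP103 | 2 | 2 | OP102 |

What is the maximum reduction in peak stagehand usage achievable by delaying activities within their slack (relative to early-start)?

3

Early-start peak: h1:8  h2:5  h3:5  h4:2  h5:2  h6:0  h7:0  h8:0 ⇒ 8.
Leveled (OP102@1, OP100@1, OP101@4, OP103@4): h1:5  h2:5  h3:5  h4:5  h5:2  h6:0  h7:0  h8:0 ⇒ 5.
Reduction 8 − 5 = 3.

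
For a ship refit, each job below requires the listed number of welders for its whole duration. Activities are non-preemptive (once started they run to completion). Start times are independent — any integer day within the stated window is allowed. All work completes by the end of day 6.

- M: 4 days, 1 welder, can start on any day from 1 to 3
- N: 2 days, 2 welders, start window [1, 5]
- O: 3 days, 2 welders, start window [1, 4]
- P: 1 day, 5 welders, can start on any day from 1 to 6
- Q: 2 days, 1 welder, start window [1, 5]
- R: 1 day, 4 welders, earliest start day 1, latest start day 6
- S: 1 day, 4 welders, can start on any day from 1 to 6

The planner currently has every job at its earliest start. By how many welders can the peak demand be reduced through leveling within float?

14

Early-start peak: d1:19  d2:6  d3:3  d4:1  d5:0  d6:0 ⇒ 19.
Leveled (M@1, N@2, O@2, P@6, Q@4, R@1, S@5): d1:5  d2:5  d3:5  d4:4  d5:5  d6:5 ⇒ 5.
Reduction 19 − 5 = 14.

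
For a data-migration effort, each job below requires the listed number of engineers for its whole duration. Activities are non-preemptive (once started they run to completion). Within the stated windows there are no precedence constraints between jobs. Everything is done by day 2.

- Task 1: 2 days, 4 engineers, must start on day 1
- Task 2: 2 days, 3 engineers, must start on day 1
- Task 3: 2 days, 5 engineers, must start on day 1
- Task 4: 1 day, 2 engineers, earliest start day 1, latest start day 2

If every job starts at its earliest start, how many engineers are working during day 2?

12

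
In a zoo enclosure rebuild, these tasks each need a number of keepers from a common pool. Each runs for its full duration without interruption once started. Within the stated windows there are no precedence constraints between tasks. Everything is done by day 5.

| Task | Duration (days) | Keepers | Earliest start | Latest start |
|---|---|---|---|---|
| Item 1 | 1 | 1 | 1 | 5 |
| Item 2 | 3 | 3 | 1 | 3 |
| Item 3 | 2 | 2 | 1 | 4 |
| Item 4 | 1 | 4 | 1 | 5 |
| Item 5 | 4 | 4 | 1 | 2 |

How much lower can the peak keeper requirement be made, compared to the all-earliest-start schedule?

Early-start peak: d1:14  d2:9  d3:7  d4:4  d5:0 ⇒ 14.
Leveled (Item 1@1, Item 2@3, Item 3@1, Item 4@1, Item 5@2): d1:7  d2:6  d3:7  d4:7  d5:7 ⇒ 7.
Reduction 14 − 7 = 7.

7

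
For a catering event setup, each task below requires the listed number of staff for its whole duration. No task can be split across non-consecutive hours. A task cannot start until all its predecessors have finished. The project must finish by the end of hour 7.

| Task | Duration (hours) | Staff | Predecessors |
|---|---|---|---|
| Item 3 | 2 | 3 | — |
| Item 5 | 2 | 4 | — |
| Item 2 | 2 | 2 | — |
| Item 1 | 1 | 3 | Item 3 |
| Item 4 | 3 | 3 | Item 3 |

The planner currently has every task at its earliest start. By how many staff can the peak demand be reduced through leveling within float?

Early-start peak: h1:9  h2:9  h3:6  h4:3  h5:3  h6:0  h7:0 ⇒ 9.
Leveled (Item 3@1, Item 5@3, Item 2@1, Item 1@5, Item 4@5): h1:5  h2:5  h3:4  h4:4  h5:6  h6:3  h7:3 ⇒ 6.
Reduction 9 − 6 = 3.

3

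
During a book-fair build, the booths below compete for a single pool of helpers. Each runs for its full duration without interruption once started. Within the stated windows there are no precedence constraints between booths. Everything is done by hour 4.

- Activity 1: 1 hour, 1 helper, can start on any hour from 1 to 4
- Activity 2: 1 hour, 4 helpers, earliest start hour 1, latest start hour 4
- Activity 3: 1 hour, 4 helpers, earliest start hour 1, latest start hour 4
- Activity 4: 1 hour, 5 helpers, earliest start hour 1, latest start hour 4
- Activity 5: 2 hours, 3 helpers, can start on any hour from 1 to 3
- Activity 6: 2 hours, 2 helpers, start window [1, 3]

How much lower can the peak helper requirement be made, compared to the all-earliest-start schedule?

12

Early-start peak: h1:19  h2:5  h3:0  h4:0 ⇒ 19.
Leveled (Activity 1@1, Activity 2@1, Activity 3@2, Activity 4@4, Activity 5@2, Activity 6@3): h1:5  h2:7  h3:5  h4:7 ⇒ 7.
Reduction 19 − 7 = 12.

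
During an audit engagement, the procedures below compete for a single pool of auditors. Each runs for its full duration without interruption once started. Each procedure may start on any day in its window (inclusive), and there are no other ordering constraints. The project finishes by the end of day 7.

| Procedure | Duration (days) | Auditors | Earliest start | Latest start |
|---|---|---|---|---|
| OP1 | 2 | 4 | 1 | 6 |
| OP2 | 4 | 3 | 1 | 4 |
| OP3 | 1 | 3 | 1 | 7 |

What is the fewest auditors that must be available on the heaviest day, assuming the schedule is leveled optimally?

Early-start (OP1@1, OP2@1, OP3@1) gives peak 10: d1:10  d2:7  d3:3  d4:3  d5:0  d6:0  d7:0.
Shift OP2→3, OP3→7.
Schedule OP1@1, OP2@3, OP3@7: d1:4  d2:4  d3:3  d4:3  d5:3  d6:3  d7:3 — peak 4.
Total auditor-days = 23 over 7 days ⇒ peak ≥ ⌈23/7⌉ = 4, so 4 is optimal.

4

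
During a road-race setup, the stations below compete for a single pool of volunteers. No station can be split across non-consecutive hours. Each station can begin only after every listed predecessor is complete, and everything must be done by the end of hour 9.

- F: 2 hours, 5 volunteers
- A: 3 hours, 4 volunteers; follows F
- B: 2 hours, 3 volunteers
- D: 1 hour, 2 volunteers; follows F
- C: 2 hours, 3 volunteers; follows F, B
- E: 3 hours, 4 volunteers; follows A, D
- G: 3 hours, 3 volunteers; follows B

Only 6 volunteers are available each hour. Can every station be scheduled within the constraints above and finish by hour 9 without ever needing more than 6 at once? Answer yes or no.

no

Total volunteer-hours = 57; over 9 hours the average is 57/9 > 6, so some hour must exceed 6.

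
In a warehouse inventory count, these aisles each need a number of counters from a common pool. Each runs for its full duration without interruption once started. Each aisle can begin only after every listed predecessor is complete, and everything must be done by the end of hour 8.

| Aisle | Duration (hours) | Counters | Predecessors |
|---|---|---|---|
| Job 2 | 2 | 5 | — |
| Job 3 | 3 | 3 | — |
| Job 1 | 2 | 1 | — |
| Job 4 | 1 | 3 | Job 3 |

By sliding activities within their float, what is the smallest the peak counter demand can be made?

5

Early-start (Job 2@1, Job 3@1, Job 1@1, Job 4@4) gives peak 9: h1:9  h2:9  h3:3  h4:3  h5:0  h6:0  h7:0  h8:0.
Shift Job 3→3, Job 1→3, Job 4→6.
Schedule Job 2@1, Job 3@3, Job 1@3, Job 4@6: h1:5  h2:5  h3:4  h4:4  h5:3  h6:3  h7:0  h8:0 — peak 5.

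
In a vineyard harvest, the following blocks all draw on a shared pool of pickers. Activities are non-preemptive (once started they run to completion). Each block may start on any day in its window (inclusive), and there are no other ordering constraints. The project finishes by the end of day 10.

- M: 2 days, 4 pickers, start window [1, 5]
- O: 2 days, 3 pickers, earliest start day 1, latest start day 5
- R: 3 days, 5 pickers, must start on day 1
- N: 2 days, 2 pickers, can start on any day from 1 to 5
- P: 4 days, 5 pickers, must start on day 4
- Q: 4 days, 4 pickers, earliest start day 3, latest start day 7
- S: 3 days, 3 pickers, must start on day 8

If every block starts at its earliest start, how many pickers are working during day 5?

At early start, day 5 has: P, Q.
Demand: 5 + 4 = 9.

9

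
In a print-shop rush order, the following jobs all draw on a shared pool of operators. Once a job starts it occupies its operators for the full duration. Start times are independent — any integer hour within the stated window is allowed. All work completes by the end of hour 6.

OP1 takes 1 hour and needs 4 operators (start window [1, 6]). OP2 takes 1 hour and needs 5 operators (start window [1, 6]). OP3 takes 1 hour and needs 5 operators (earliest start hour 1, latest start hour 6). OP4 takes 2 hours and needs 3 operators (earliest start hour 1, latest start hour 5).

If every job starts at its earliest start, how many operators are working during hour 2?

3

At early start, hour 2 has: OP4.
Demand: 3 = 3.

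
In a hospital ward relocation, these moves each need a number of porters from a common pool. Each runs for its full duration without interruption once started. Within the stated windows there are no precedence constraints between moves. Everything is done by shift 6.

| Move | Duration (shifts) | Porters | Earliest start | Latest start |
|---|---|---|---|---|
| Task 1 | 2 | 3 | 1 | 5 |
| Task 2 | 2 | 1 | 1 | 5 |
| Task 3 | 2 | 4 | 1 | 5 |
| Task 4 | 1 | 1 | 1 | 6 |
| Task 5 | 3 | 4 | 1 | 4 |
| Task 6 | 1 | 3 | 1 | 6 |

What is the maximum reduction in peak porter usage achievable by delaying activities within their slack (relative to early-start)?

Early-start peak: s1:16  s2:12  s3:4  s4:0  s5:0  s6:0 ⇒ 16.
Leveled (Task 1@1, Task 2@3, Task 3@1, Task 4@3, Task 5@3, Task 6@5): s1:7  s2:7  s3:6  s4:5  s5:7  s6:0 ⇒ 7.
Reduction 16 − 7 = 9.

9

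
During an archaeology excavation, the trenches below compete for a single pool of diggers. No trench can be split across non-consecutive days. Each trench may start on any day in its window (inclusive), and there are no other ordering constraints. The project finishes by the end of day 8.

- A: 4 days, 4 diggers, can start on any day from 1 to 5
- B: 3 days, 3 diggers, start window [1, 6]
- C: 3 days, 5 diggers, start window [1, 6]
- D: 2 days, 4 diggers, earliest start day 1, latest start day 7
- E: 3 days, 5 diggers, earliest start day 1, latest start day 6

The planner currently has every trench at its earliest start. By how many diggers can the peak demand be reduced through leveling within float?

Early-start peak: d1:21  d2:21  d3:17  d4:4  d5:0  d6:0  d7:0  d8:0 ⇒ 21.
Leveled (A@1, B@4, C@1, D@7, E@5): d1:9  d2:9  d3:9  d4:7  d5:8  d6:8  d7:9  d8:4 ⇒ 9.
Reduction 21 − 9 = 12.

12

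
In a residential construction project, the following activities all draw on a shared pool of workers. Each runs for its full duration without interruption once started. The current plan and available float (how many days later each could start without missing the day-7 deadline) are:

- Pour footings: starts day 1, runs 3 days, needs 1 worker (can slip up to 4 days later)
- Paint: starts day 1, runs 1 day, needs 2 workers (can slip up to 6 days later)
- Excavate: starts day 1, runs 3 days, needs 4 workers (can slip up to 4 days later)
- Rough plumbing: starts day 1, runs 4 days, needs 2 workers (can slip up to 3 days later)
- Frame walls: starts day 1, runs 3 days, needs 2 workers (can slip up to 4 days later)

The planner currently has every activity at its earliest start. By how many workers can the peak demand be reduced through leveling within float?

Early-start peak: d1:11  d2:9  d3:9  d4:2  d5:0  d6:0  d7:0 ⇒ 11.
Leveled (Pour footings@1, Paint@1, Excavate@5, Rough plumbing@1, Frame walls@2): d1:5  d2:5  d3:5  d4:4  d5:4  d6:4  d7:4 ⇒ 5.
Reduction 11 − 5 = 6.

6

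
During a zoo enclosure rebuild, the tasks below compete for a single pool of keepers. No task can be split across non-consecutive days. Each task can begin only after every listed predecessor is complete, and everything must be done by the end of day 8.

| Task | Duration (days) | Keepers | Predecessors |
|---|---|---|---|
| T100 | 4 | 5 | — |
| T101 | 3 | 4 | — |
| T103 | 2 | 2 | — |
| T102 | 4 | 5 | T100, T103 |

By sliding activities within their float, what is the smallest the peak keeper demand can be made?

9

Early-start (T100@1, T101@1, T103@1, T102@5) gives peak 11: d1:11  d2:11  d3:9  d4:5  d5:5  d6:5  d7:5  d8:5.
Shift T101→3.
Schedule T100@1, T101@3, T103@1, T102@5: d1:7  d2:7  d3:9  d4:9  d5:9  d6:5  d7:5  d8:5 — peak 9.
No arrangement of the 18 feasible schedules does better.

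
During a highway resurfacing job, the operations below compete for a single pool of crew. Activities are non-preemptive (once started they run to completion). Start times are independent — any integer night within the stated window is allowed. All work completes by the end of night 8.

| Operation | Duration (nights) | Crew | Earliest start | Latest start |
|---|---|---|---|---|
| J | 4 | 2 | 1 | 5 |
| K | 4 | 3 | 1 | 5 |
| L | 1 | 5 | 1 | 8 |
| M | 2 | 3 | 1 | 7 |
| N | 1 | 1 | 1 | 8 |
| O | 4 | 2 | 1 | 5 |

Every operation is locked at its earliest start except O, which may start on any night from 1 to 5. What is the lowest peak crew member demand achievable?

14

O@1: n1:16  n2:10  n3:7  n4:7  n5:0  n6:0  n7:0  n8:0 → peak 16
O@2: n1:14  n2:10  n3:7  n4:7  n5:2  n6:0  n7:0  n8:0 → peak 14
O@3: n1:14  n2:8  n3:7  n4:7  n5:2  n6:2  n7:0  n8:0 → peak 14
O@4: n1:14  n2:8  n3:5  n4:7  n5:2  n6:2  n7:2  n8:0 → peak 14
O@5: n1:14  n2:8  n3:5  n4:5  n5:2  n6:2  n7:2  n8:2 → peak 14
Best is O@2, peak 14.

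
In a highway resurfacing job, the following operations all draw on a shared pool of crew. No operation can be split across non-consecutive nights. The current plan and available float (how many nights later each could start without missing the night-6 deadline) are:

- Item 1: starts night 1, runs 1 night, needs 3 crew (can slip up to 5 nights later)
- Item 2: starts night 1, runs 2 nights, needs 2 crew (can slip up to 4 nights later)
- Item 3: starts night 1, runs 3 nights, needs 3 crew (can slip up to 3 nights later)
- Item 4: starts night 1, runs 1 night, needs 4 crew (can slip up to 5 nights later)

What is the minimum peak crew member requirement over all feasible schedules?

5

Early-start (Item 1@1, Item 2@1, Item 3@1, Item 4@1) gives peak 12: n1:12  n2:5  n3:3  n4:0  n5:0  n6:0.
Shift Item 3→2, Item 4→5.
Schedule Item 1@1, Item 2@1, Item 3@2, Item 4@5: n1:5  n2:5  n3:3  n4:3  n5:4  n6:0 — peak 5.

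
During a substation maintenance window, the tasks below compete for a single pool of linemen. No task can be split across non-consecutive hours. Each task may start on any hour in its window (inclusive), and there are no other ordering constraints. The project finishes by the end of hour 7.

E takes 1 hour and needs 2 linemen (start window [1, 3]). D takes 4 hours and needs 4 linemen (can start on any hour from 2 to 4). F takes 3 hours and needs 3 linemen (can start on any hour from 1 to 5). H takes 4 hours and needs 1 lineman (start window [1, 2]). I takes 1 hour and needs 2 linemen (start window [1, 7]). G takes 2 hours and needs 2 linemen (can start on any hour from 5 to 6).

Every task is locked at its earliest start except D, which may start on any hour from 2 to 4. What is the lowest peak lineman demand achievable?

8

D@2: h1:8  h2:8  h3:8  h4:5  h5:6  h6:2  h7:0 → peak 8
D@3: h1:8  h2:4  h3:8  h4:5  h5:6  h6:6  h7:0 → peak 8
D@4: h1:8  h2:4  h3:4  h4:5  h5:6  h6:6  h7:4 → peak 8
Best is D@2, peak 8.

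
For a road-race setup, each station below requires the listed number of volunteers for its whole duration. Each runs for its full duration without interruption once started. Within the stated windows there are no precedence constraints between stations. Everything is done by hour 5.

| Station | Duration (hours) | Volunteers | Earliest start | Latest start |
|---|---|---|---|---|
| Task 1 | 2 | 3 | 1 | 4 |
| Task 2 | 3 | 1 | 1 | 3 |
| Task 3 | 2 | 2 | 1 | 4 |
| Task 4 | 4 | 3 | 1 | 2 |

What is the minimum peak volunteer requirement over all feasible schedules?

Early-start (Task 1@1, Task 2@1, Task 3@1, Task 4@1) gives peak 9: h1:9  h2:9  h3:4  h4:3  h5:0.
Shift Task 2→3, Task 3→3.
Schedule Task 1@1, Task 2@3, Task 3@3, Task 4@1: h1:6  h2:6  h3:6  h4:6  h5:1 — peak 6.

6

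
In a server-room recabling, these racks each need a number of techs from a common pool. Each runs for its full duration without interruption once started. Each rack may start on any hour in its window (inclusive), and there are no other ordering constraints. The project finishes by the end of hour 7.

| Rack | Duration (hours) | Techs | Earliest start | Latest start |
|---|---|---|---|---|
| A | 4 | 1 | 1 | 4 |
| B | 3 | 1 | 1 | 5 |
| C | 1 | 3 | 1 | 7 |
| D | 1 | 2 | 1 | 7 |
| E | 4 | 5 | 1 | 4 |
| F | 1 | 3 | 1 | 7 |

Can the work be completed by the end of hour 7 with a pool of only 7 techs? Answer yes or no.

Schedule A@1, B@1, C@1, D@2, E@4, F@3: h1:5  h2:4  h3:5  h4:6  h5:5  h6:5  h7:5 — peak 6 ≤ 7.

yes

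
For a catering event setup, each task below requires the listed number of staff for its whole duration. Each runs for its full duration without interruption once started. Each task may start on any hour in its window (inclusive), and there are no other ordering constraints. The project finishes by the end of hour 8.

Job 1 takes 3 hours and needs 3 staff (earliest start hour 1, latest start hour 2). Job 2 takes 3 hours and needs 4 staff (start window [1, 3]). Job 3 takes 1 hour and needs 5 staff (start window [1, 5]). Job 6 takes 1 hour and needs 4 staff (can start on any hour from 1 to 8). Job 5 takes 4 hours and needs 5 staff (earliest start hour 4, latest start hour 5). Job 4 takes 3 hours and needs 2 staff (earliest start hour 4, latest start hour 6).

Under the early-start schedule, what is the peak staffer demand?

Early-start schedule: Job 1@1, Job 2@1, Job 3@1, Job 6@1, Job 5@4, Job 4@4.
Load per hour: hour 1: 16, hour 2: 7, hour 3: 7, hour 4: 7, hour 5: 7, hour 6: 7, hour 7: 5, hour 8: 0.
Peak is 16.

16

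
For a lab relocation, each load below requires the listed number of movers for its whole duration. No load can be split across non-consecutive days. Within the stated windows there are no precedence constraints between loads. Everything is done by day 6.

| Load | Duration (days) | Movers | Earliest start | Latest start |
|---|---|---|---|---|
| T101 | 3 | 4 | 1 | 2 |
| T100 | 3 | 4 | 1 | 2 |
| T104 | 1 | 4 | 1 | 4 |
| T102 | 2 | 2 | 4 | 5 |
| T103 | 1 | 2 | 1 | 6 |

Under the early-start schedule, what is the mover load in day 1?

14

At early start, day 1 has: T101, T100, T104, T103.
Demand: 4 + 4 + 4 + 2 = 14.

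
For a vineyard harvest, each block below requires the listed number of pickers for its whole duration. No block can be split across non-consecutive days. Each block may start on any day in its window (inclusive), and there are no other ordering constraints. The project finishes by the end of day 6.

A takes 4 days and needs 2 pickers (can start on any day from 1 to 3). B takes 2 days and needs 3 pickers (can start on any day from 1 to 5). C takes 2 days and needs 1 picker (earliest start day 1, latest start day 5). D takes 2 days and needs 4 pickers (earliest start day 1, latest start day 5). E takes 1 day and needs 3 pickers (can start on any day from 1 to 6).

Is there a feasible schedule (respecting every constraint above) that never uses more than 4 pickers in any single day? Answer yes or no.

Total picker-days = 27; over 6 days the average is 27/6 > 4, so some day must exceed 4.

no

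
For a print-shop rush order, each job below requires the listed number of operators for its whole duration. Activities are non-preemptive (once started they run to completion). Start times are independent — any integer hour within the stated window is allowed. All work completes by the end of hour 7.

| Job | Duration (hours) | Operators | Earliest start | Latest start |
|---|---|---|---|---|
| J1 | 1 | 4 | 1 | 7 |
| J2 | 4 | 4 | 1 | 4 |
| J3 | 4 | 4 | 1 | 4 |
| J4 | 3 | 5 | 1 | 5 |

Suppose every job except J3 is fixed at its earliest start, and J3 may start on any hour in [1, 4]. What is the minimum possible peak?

J3@1: h1:17  h2:13  h3:13  h4:8  h5:0  h6:0  h7:0 → peak 17
J3@2: h1:13  h2:13  h3:13  h4:8  h5:4  h6:0  h7:0 → peak 13
J3@3: h1:13  h2:9  h3:13  h4:8  h5:4  h6:4  h7:0 → peak 13
J3@4: h1:13  h2:9  h3:9  h4:8  h5:4  h6:4  h7:4 → peak 13
Best is J3@2, peak 13.

13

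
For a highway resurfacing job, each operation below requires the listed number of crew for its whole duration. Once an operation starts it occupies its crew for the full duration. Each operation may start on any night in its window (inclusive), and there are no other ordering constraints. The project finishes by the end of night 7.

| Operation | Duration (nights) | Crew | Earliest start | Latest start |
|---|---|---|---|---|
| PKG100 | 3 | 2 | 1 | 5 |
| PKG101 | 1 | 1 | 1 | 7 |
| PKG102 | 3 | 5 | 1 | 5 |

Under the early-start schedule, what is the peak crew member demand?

8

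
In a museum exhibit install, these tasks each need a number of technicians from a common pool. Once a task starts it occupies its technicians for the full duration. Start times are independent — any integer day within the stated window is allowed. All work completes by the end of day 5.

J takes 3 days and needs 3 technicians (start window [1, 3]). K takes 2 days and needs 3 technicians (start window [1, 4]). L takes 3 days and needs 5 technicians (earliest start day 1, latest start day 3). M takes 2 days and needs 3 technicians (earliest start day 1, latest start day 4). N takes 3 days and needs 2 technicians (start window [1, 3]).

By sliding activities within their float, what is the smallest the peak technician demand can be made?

Early-start (J@1, K@1, L@1, M@1, N@1) gives peak 16: d1:16  d2:16  d3:10  d4:0  d5:0.
Shift L→3, N→3.
Schedule J@1, K@1, L@3, M@1, N@3: d1:9  d2:9  d3:10  d4:7  d5:7 — peak 10.

10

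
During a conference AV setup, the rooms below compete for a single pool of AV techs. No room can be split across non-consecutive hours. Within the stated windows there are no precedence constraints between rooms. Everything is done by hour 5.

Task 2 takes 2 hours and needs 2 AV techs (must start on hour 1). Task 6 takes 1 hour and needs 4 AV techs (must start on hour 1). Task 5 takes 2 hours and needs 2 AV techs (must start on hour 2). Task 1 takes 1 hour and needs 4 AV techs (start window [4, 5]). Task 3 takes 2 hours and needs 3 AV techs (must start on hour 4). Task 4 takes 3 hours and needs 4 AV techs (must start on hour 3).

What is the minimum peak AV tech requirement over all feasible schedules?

Schedule Task 2@1, Task 6@1, Task 5@2, Task 1@4, Task 3@4, Task 4@3: h1:6  h2:4  h3:6  h4:11  h5:7 — peak 11.
No arrangement of the 2 feasible schedules does better.

11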